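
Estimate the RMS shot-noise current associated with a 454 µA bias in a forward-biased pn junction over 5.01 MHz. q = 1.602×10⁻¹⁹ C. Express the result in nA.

I_n = √(2qI·B)
2qI·B = 2 × 1.602×10⁻¹⁹ × 4.54×10⁻⁴ × 5.01×10⁶ = 7.29×10⁻¹⁶ A²
I_n = √(7.29×10⁻¹⁶) = 2.70×10⁻⁸ A = 27.0 nA

27.0 nA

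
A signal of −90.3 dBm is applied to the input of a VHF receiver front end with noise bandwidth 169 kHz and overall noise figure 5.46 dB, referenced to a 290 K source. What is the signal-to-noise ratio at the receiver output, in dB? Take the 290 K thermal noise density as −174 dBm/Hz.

26.0 dB

Noise floor: N = −174 + 10 log₁₀(B) + NF
10 log₁₀(1.69×10⁵) = 52.28 dB
N = −174 + 52.28 + 5.46 = −116.26 dBm
SNR = P_sig − N = −90.3 − (−116.26) = 25.96 dB → 26.0 dB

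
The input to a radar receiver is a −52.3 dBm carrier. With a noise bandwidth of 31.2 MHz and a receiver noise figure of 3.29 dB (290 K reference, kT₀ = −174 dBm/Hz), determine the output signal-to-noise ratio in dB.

43.5 dB

Noise floor: N = −174 + 10 log₁₀(B) + NF
10 log₁₀(3.12×10⁷) = 74.94 dB
N = −174 + 74.94 + 3.29 = −95.77 dBm
SNR = P_sig − N = −52.3 − (−95.77) = 43.47 dB → 43.5 dB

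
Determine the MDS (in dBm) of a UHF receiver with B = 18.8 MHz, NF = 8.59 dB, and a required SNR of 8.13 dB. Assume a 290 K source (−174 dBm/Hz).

−84.5 dBm

Sensitivity = −174 + 10 log₁₀(B) + NF + SNR_min
= −174 + 72.74 + 8.59 + 8.13
= −84.54 dBm → −84.5 dBm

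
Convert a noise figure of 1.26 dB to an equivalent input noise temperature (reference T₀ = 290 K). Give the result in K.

F = 10^(1.26/10) = 1.3366
T_e = (F − 1)·T₀ = (1.3366 − 1) × 290 = 97.6 K

97.6 K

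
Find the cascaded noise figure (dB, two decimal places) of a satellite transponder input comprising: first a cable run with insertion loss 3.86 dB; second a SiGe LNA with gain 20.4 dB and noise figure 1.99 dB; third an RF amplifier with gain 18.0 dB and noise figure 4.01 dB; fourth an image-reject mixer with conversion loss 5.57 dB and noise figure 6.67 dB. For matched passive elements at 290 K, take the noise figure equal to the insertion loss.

5.89 dB

Convert to linear (a loss of L dB is a gain of −L dB): F_i = 10^(NF_i/10), G_i = 10^(G_i,dB/10)
  Stage 1: F_1 = 10^(3.86/10) = 2.432, G_1 = 10^(−3.86/10) = 0.4111
  Stage 2: F_2 = 10^(1.99/10) = 1.581, G_2 = 10^(20.4/10) = 109.6
  Stage 3: F_3 = 10^(4.01/10) = 2.518, G_3 = 10^(18.0/10) = 63.10
  Stage 4: F_4 = 10^(6.67/10) = 4.645, G_4 = 10^(−5.57/10) = 0.2773
Friis cascade:
  F = 2.432 + (1.581 − 1)/0.4111 + (2.518 − 1)/45.08 + (4.645 − 1)/2844 = 3.881
NF = 10 log₁₀(3.881) = 5.89 dB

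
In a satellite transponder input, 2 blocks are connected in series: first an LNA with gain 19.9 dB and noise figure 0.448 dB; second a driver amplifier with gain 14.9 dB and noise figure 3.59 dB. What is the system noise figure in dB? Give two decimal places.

Convert to linear (a loss of L dB is a gain of −L dB): F_i = 10^(NF_i/10), G_i = 10^(G_i,dB/10)
  Stage 1: F_1 = 10^(0.448/10) = 1.109, G_1 = 10^(19.9/10) = 97.72
  Stage 2: F_2 = 10^(3.59/10) = 2.286, G_2 = 10^(14.9/10) = 30.90
Friis cascade:
  F = 1.109 + (2.286 − 1)/97.72 = 1.122
NF = 10 log₁₀(1.122) = 0.50 dB

0.50 dB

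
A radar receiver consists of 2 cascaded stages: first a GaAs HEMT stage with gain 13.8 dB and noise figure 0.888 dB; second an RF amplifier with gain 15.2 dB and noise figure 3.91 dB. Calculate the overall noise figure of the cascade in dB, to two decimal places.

1.10 dB

Convert to linear (a loss of L dB is a gain of −L dB): F_i = 10^(NF_i/10), G_i = 10^(G_i,dB/10)
  Stage 1: F_1 = 10^(0.888/10) = 1.227, G_1 = 10^(13.8/10) = 23.99
  Stage 2: F_2 = 10^(3.91/10) = 2.460, G_2 = 10^(15.2/10) = 33.11
Friis cascade:
  F = 1.227 + (2.460 − 1)/23.99 = 1.288
NF = 10 log₁₀(1.288) = 1.10 dB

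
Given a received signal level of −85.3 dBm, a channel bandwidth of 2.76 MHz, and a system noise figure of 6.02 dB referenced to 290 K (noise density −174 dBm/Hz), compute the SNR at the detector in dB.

Noise floor: N = −174 + 10 log₁₀(B) + NF
10 log₁₀(2.76×10⁶) = 64.41 dB
N = −174 + 64.41 + 6.02 = −103.57 dBm
SNR = P_sig − N = −85.3 − (−103.57) = 18.27 dB → 18.3 dB

18.3 dB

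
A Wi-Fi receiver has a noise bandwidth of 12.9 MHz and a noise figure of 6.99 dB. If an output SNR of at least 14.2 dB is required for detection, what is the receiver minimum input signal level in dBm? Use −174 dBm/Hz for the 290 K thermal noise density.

−81.7 dBm

Sensitivity = −174 + 10 log₁₀(B) + NF + SNR_min
= −174 + 71.11 + 6.99 + 14.2
= −81.70 dBm → −81.7 dBm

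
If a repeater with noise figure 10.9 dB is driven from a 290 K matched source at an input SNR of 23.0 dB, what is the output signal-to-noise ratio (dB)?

12.1 dB

By definition F = SNR_in/SNR_out, so in dB: SNR_out = SNR_in − NF
SNR_out = 23.0 − 10.9 = 12.1 dB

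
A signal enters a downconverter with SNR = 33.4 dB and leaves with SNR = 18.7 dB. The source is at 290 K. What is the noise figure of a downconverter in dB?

14.7 dB

NF (dB) = SNR_in(dB) − SNR_out(dB) when the source is at T₀
NF = 33.4 − 18.7 = 14.7 dB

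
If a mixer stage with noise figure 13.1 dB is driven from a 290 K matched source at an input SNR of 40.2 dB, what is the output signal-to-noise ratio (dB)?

By definition F = SNR_in/SNR_out, so in dB: SNR_out = SNR_in − NF
SNR_out = 40.2 − 13.1 = 27.1 dB

27.1 dB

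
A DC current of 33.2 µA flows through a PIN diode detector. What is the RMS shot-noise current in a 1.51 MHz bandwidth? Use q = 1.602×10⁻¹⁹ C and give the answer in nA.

4.01 nA

I_n = √(2qI·B)
2qI·B = 2 × 1.602×10⁻¹⁹ × 3.32×10⁻⁵ × 1.51×10⁶ = 1.61×10⁻¹⁷ A²
I_n = √(1.61×10⁻¹⁷) = 4.01×10⁻⁹ A = 4.01 nA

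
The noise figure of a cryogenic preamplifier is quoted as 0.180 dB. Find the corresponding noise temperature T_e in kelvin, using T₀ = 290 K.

F = 10^(0.180/10) = 1.04232
T_e = (F − 1)·T₀ = (1.04232 − 1) × 290 = 12.3 K

12.3 K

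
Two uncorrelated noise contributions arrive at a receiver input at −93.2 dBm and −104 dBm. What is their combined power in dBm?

−92.9 dBm

Convert to linear, add, convert back:
P₁ = 4.79×10⁻¹³ W, P₂ = 3.98×10⁻¹⁴ W
P_tot = 5.18×10⁻¹³ W → 10 log₁₀(P_tot / 10⁻³) = −92.9 dBm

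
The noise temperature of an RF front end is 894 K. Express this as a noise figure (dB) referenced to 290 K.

6.11 dB

F = 1 + T_e/T₀ = 1 + 894/290 = 4.08276
NF = 10 log₁₀(4.08276) = 6.11 dB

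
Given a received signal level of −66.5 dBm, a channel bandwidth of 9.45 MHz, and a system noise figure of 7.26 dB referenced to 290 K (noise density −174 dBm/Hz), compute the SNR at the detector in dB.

Noise floor: N = −174 + 10 log₁₀(B) + NF
10 log₁₀(9.45×10⁶) = 69.75 dB
N = −174 + 69.75 + 7.26 = −96.99 dBm
SNR = P_sig − N = −66.5 − (−96.99) = 30.49 dB → 30.5 dB

30.5 dB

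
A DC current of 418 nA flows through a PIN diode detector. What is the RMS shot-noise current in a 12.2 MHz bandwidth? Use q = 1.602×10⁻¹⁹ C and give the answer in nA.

I_n = √(2qI·B)
2qI·B = 2 × 1.602×10⁻¹⁹ × 4.18×10⁻⁷ × 1.22×10⁷ = 1.63×10⁻¹⁸ A²
I_n = √(1.63×10⁻¹⁸) = 1.28×10⁻⁹ A = 1.28 nA

1.28 nA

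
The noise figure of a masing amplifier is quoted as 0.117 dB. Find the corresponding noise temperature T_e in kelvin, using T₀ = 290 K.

7.92 K

F = 10^(0.117/10) = 1.02731
T_e = (F − 1)·T₀ = (1.02731 − 1) × 290 = 7.92 K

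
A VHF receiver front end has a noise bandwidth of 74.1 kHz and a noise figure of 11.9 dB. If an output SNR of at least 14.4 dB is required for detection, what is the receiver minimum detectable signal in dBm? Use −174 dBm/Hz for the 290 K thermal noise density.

−99.0 dBm

Sensitivity = −174 + 10 log₁₀(B) + NF + SNR_min
= −174 + 48.7 + 11.9 + 14.4
= −99.0 dBm → −99.0 dBm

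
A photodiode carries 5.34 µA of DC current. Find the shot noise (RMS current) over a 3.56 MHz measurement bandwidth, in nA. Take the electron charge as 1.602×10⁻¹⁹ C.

I_n = √(2qI·B)
2qI·B = 2 × 1.602×10⁻¹⁹ × 5.34×10⁻⁶ × 3.56×10⁶ = 6.09×10⁻¹⁸ A²
I_n = √(6.09×10⁻¹⁸) = 2.47×10⁻⁹ A = 2.47 nA

2.47 nA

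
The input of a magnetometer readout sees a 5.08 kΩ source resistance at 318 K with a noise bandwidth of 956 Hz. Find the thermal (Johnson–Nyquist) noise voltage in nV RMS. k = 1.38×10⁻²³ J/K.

V_n = √(4kTRB)
4kTRB = 4 × 1.38×10⁻²³ × 318 × 5.08×10³ × 9.56×10² = 8.52×10⁻¹⁴ V²
V_n = √(8.52×10⁻¹⁴) = 2.92×10⁻⁷ V = 292 nV

292 nV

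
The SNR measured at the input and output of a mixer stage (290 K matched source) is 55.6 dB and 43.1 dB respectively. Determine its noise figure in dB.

12.5 dB

NF (dB) = SNR_in(dB) − SNR_out(dB) when the source is at T₀
NF = 55.6 − 43.1 = 12.5 dB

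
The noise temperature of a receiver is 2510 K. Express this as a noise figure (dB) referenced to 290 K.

9.85 dB

F = 1 + T_e/T₀ = 1 + 2510/290 = 9.65517
NF = 10 log₁₀(9.65517) = 9.85 dB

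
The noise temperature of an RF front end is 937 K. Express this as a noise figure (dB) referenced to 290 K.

F = 1 + T_e/T₀ = 1 + 937/290 = 4.23103
NF = 10 log₁₀(4.23103) = 6.26 dB

6.26 dB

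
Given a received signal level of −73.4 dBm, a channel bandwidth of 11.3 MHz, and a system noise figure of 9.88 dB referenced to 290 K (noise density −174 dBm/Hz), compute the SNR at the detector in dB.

20.2 dB

Noise floor: N = −174 + 10 log₁₀(B) + NF
10 log₁₀(1.13×10⁷) = 70.53 dB
N = −174 + 70.53 + 9.88 = −93.59 dBm
SNR = P_sig − N = −73.4 − (−93.59) = 20.19 dB → 20.2 dB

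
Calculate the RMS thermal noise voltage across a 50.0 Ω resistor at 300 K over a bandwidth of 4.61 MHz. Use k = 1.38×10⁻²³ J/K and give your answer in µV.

V_n = √(4kTRB)
4kTRB = 4 × 1.38×10⁻²³ × 300 × 5.00×10¹ × 4.61×10⁶ = 3.82×10⁻¹² V²
V_n = √(3.82×10⁻¹²) = 1.95×10⁻⁶ V = 1.95 µV

1.95 µV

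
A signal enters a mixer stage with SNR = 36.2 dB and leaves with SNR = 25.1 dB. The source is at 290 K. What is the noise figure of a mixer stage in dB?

NF (dB) = SNR_in(dB) − SNR_out(dB) when the source is at T₀
NF = 36.2 − 25.1 = 11.1 dB

11.1 dB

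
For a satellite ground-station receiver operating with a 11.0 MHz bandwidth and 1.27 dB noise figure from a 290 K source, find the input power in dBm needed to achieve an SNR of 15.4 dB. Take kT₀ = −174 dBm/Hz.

Sensitivity = −174 + 10 log₁₀(B) + NF + SNR_min
= −174 + 70.41 + 1.27 + 15.4
= −86.92 dBm → −86.9 dBm

−86.9 dBm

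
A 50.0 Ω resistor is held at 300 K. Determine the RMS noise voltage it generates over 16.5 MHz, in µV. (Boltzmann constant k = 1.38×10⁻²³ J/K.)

3.70 µV

V_n = √(4kTRB)
4kTRB = 4 × 1.38×10⁻²³ × 300 × 5.00×10¹ × 1.65×10⁷ = 1.37×10⁻¹¹ V²
V_n = √(1.37×10⁻¹¹) = 3.70×10⁻⁶ V = 3.70 µV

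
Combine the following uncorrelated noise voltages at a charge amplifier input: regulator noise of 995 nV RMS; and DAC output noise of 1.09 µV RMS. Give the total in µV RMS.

Uncorrelated sources add in power (mean-square): V_tot = √(ΣV_i²)
V_tot = √[(9.95×10⁻⁷)² + (1.09×10⁻⁶)²] = 1.48×10⁻⁶ V = 1.48 µV

1.48 µV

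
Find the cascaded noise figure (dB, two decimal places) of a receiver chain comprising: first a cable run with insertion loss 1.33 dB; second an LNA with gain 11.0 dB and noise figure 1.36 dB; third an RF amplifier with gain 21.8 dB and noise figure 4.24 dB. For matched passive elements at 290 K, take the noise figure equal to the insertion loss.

Convert to linear (a loss of L dB is a gain of −L dB): F_i = 10^(NF_i/10), G_i = 10^(G_i,dB/10)
  Stage 1: F_1 = 10^(1.33/10) = 1.358, G_1 = 10^(−1.33/10) = 0.7362
  Stage 2: F_2 = 10^(1.36/10) = 1.368, G_2 = 10^(11.0/10) = 12.59
  Stage 3: F_3 = 10^(4.24/10) = 2.655, G_3 = 10^(21.8/10) = 151.4
Friis cascade:
  F = 1.358 + (1.368 − 1)/0.7362 + (2.655 − 1)/9.268 = 2.036
NF = 10 log₁₀(2.036) = 3.09 dB

3.09 dB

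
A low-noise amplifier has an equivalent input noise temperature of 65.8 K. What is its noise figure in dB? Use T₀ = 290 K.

0.888 dB

F = 1 + T_e/T₀ = 1 + 65.8/290 = 1.2269
NF = 10 log₁₀(1.2269) = 0.888 dB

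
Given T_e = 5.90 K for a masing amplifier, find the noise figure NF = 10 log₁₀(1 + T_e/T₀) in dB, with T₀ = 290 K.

F = 1 + T_e/T₀ = 1 + 5.90/290 = 1.02034
NF = 10 log₁₀(1.02034) = 0.087 dB

0.087 dB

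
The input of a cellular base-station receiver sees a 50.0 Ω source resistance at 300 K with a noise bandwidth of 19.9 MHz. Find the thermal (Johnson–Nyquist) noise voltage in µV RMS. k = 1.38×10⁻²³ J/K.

V_n = √(4kTRB)
4kTRB = 4 × 1.38×10⁻²³ × 300 × 5.00×10¹ × 1.99×10⁷ = 1.65×10⁻¹¹ V²
V_n = √(1.65×10⁻¹¹) = 4.06×10⁻⁶ V = 4.06 µV

4.06 µV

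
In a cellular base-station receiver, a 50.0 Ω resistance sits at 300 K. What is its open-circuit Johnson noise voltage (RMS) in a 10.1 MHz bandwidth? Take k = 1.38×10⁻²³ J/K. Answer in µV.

2.89 µV

V_n = √(4kTRB)
4kTRB = 4 × 1.38×10⁻²³ × 300 × 5.00×10¹ × 1.01×10⁷ = 8.36×10⁻¹² V²
V_n = √(8.36×10⁻¹²) = 2.89×10⁻⁶ V = 2.89 µV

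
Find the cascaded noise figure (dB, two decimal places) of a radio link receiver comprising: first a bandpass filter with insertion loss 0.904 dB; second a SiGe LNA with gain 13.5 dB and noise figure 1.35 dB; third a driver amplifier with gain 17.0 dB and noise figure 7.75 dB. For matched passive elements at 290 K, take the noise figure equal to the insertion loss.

2.91 dB

Convert to linear (a loss of L dB is a gain of −L dB): F_i = 10^(NF_i/10), G_i = 10^(G_i,dB/10)
  Stage 1: F_1 = 10^(0.904/10) = 1.231, G_1 = 10^(−0.904/10) = 0.8121
  Stage 2: F_2 = 10^(1.35/10) = 1.365, G_2 = 10^(13.5/10) = 22.39
  Stage 3: F_3 = 10^(7.75/10) = 5.957, G_3 = 10^(17.0/10) = 50.12
Friis cascade:
  F = 1.231 + (1.365 − 1)/0.8121 + (5.957 − 1)/18.18 = 1.953
NF = 10 log₁₀(1.953) = 2.91 dB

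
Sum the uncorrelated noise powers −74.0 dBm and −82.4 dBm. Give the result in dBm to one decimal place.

−73.4 dBm

Convert to linear, add, convert back:
P₁ = 3.98×10⁻¹¹ W, P₂ = 5.75×10⁻¹² W
P_tot = 4.56×10⁻¹¹ W → 10 log₁₀(P_tot / 10⁻³) = −73.4 dBm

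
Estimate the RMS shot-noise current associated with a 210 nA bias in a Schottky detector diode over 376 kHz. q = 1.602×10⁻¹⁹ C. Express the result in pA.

I_n = √(2qI·B)
2qI·B = 2 × 1.602×10⁻¹⁹ × 2.10×10⁻⁷ × 3.76×10⁵ = 2.53×10⁻²⁰ A²
I_n = √(2.53×10⁻²⁰) = 1.59×10⁻¹⁰ A = 159 pA

159 pA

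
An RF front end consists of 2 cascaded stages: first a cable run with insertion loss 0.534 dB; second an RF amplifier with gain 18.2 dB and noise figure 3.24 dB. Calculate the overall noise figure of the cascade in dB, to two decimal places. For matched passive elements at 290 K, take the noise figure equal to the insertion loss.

3.77 dB

Convert to linear (a loss of L dB is a gain of −L dB): F_i = 10^(NF_i/10), G_i = 10^(G_i,dB/10)
  Stage 1: F_1 = 10^(0.534/10) = 1.131, G_1 = 10^(−0.534/10) = 0.8843
  Stage 2: F_2 = 10^(3.24/10) = 2.109, G_2 = 10^(18.2/10) = 66.07
Friis cascade:
  F = 1.131 + (2.109 − 1)/0.8843 = 2.385
NF = 10 log₁₀(2.385) = 3.77 dB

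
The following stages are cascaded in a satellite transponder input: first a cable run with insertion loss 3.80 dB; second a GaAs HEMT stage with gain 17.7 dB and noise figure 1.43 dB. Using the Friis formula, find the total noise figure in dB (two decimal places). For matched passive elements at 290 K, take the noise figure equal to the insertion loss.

5.23 dB

Convert to linear (a loss of L dB is a gain of −L dB): F_i = 10^(NF_i/10), G_i = 10^(G_i,dB/10)
  Stage 1: F_1 = 10^(3.80/10) = 2.399, G_1 = 10^(−3.80/10) = 0.4169
  Stage 2: F_2 = 10^(1.43/10) = 1.390, G_2 = 10^(17.7/10) = 58.88
Friis cascade:
  F = 2.399 + (1.390 − 1)/0.4169 = 3.334
NF = 10 log₁₀(3.334) = 5.23 dB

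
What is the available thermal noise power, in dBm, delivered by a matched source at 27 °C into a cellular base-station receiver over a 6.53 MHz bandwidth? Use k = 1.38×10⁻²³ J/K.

T = 27 °C + 273.15 = 300.15 K
P_n = kTB = 1.38×10⁻²³ × 300.15 × 6.53×10⁶ = 2.70×10⁻¹⁴ W
In dBm: 10 log₁₀(2.70×10⁻¹⁴ / 10⁻³) = −105.7 dBm

−105.7 dBm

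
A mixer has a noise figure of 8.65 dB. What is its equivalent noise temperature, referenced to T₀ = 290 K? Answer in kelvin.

1835 K

F = 10^(8.65/10) = 7.32825
T_e = (F − 1)·T₀ = (7.32825 − 1) × 290 = 1835 K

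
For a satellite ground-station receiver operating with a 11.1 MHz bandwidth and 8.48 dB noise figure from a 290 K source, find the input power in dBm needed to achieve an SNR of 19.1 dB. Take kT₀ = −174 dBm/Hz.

Sensitivity = −174 + 10 log₁₀(B) + NF + SNR_min
= −174 + 70.45 + 8.48 + 19.1
= −75.97 dBm → −76.0 dBm

−76.0 dBm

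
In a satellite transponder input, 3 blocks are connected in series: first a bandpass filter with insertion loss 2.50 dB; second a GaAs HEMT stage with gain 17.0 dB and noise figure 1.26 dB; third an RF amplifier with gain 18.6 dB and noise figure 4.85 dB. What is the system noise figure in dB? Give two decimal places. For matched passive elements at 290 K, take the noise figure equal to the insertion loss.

Convert to linear (a loss of L dB is a gain of −L dB): F_i = 10^(NF_i/10), G_i = 10^(G_i,dB/10)
  Stage 1: F_1 = 10^(2.50/10) = 1.778, G_1 = 10^(−2.50/10) = 0.5623
  Stage 2: F_2 = 10^(1.26/10) = 1.337, G_2 = 10^(17.0/10) = 50.12
  Stage 3: F_3 = 10^(4.85/10) = 3.055, G_3 = 10^(18.6/10) = 72.44
Friis cascade:
  F = 1.778 + (1.337 − 1)/0.5623 + (3.055 − 1)/28.18 = 2.450
NF = 10 log₁₀(2.450) = 3.89 dB

3.89 dB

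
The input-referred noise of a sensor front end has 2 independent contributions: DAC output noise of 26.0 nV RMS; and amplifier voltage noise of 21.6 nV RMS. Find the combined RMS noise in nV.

33.8 nV

Uncorrelated sources add in power (mean-square): V_tot = √(ΣV_i²)
V_tot = √[(2.60×10⁻⁸)² + (2.16×10⁻⁸)²] = 3.38×10⁻⁸ V = 33.8 nV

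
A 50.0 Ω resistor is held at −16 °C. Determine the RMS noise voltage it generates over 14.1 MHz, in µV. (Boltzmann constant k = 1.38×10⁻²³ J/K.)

3.16 µV

T = −16 °C + 273.15 = 257.15 K
V_n = √(4kTRB)
4kTRB = 4 × 1.38×10⁻²³ × 257.15 × 5.00×10¹ × 1.41×10⁷ = 1.00×10⁻¹¹ V²
V_n = √(1.00×10⁻¹¹) = 3.16×10⁻⁶ V = 3.16 µV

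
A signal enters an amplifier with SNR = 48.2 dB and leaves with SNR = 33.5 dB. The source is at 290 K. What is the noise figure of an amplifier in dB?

NF (dB) = SNR_in(dB) − SNR_out(dB) when the source is at T₀
NF = 48.2 − 33.5 = 14.7 dB

14.7 dB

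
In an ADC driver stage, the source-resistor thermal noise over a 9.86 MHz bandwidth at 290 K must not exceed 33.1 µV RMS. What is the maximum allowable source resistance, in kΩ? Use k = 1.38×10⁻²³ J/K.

6.94 kΩ

Johnson–Nyquist: V_n = √(4kTRB) ⇒ R = V_n² / (4kTB)
4kTB = 4 × 1.38×10⁻²³ × 290 × 9.86×10⁶ = 1.58×10⁻¹³
R = (3.31×10⁻⁵)² / 1.58×10⁻¹³ = 6.94×10³ Ω = 6.94 kΩ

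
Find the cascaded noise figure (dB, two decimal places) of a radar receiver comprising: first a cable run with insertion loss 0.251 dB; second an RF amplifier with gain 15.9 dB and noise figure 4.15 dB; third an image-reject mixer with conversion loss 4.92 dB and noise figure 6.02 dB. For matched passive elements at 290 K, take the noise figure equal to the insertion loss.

4.53 dB

Convert to linear (a loss of L dB is a gain of −L dB): F_i = 10^(NF_i/10), G_i = 10^(G_i,dB/10)
  Stage 1: F_1 = 10^(0.251/10) = 1.059, G_1 = 10^(−0.251/10) = 0.9438
  Stage 2: F_2 = 10^(4.15/10) = 2.600, G_2 = 10^(15.9/10) = 38.90
  Stage 3: F_3 = 10^(6.02/10) = 3.999, G_3 = 10^(−4.92/10) = 0.3221
Friis cascade:
  F = 1.059 + (2.600 − 1)/0.9438 + (3.999 − 1)/36.72 = 2.837
NF = 10 log₁₀(2.837) = 4.53 dB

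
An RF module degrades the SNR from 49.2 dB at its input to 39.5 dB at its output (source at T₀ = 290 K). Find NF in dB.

NF (dB) = SNR_in(dB) − SNR_out(dB) when the source is at T₀
NF = 49.2 − 39.5 = 9.7 dB

9.7 dB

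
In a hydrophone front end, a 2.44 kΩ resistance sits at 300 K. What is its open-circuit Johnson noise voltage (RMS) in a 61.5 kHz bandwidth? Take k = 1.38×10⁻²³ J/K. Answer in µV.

1.58 µV

V_n = √(4kTRB)
4kTRB = 4 × 1.38×10⁻²³ × 300 × 2.44×10³ × 6.15×10⁴ = 2.48×10⁻¹² V²
V_n = √(2.48×10⁻¹²) = 1.58×10⁻⁶ V = 1.58 µV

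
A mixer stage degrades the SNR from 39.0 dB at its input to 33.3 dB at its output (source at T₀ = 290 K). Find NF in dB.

NF (dB) = SNR_in(dB) − SNR_out(dB) when the source is at T₀
NF = 39.0 − 33.3 = 5.7 dB

5.7 dB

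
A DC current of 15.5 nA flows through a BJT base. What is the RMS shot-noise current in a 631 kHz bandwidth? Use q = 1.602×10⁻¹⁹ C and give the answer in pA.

I_n = √(2qI·B)
2qI·B = 2 × 1.602×10⁻¹⁹ × 1.55×10⁻⁸ × 6.31×10⁵ = 3.13×10⁻²¹ A²
I_n = √(3.13×10⁻²¹) = 5.60×10⁻¹¹ A = 56.0 pA

56.0 pA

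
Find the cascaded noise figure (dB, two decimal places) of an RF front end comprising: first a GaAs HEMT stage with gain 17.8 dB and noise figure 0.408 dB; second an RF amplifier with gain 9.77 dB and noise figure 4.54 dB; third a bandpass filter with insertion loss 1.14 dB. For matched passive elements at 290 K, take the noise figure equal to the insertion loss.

Convert to linear (a loss of L dB is a gain of −L dB): F_i = 10^(NF_i/10), G_i = 10^(G_i,dB/10)
  Stage 1: F_1 = 10^(0.408/10) = 1.098, G_1 = 10^(17.8/10) = 60.26
  Stage 2: F_2 = 10^(4.54/10) = 2.844, G_2 = 10^(9.77/10) = 9.484
  Stage 3: F_3 = 10^(1.14/10) = 1.300, G_3 = 10^(−1.14/10) = 0.7691
Friis cascade:
  F = 1.098 + (2.844 − 1)/60.26 + (1.300 − 1)/571.5 = 1.130
NF = 10 log₁₀(1.130) = 0.53 dB

0.53 dB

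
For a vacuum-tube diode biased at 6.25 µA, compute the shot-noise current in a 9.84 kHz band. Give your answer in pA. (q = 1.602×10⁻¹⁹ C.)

140 pA

I_n = √(2qI·B)
2qI·B = 2 × 1.602×10⁻¹⁹ × 6.25×10⁻⁶ × 9.84×10³ = 1.97×10⁻²⁰ A²
I_n = √(1.97×10⁻²⁰) = 1.40×10⁻¹⁰ A = 140 pA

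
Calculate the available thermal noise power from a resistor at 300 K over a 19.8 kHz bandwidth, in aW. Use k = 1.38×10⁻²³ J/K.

82.0 aW

P_n = kTB = 1.38×10⁻²³ × 300 × 1.98×10⁴ = 8.20×10⁻¹⁷ W = 82.0 aW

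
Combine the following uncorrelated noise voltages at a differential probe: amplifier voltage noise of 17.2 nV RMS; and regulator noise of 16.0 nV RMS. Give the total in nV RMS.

23.5 nV

Uncorrelated sources add in power (mean-square): V_tot = √(ΣV_i²)
V_tot = √[(1.72×10⁻⁸)² + (1.60×10⁻⁸)²] = 2.35×10⁻⁸ V = 23.5 nV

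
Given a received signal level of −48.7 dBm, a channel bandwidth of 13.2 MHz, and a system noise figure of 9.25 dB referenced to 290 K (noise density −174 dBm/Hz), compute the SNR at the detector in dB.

44.8 dB

Noise floor: N = −174 + 10 log₁₀(B) + NF
10 log₁₀(1.32×10⁷) = 71.21 dB
N = −174 + 71.21 + 9.25 = −93.54 dBm
SNR = P_sig − N = −48.7 − (−93.54) = 44.84 dB → 44.8 dB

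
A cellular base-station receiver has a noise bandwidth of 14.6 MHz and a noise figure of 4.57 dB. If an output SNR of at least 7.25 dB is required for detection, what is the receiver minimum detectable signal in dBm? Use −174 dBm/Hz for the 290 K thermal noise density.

−90.5 dBm

Sensitivity = −174 + 10 log₁₀(B) + NF + SNR_min
= −174 + 71.64 + 4.57 + 7.25
= −90.54 dBm → −90.5 dBm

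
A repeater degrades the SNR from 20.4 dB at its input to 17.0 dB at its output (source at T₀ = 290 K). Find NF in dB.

3.4 dB

NF (dB) = SNR_in(dB) − SNR_out(dB) when the source is at T₀
NF = 20.4 − 17.0 = 3.4 dB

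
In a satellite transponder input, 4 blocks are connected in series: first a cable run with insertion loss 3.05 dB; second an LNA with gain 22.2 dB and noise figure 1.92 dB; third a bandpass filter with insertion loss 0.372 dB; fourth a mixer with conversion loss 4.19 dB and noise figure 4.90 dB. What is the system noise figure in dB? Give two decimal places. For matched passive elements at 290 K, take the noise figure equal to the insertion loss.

5.01 dB

Convert to linear (a loss of L dB is a gain of −L dB): F_i = 10^(NF_i/10), G_i = 10^(G_i,dB/10)
  Stage 1: F_1 = 10^(3.05/10) = 2.018, G_1 = 10^(−3.05/10) = 0.4955
  Stage 2: F_2 = 10^(1.92/10) = 1.556, G_2 = 10^(22.2/10) = 166.0
  Stage 3: F_3 = 10^(0.372/10) = 1.089, G_3 = 10^(−0.372/10) = 0.9179
  Stage 4: F_4 = 10^(4.90/10) = 3.090, G_4 = 10^(−4.19/10) = 0.3811
Friis cascade:
  F = 2.018 + (1.556 − 1)/0.4955 + (1.089 − 1)/82.22 + (3.090 − 1)/75.47 = 3.169
NF = 10 log₁₀(3.169) = 5.01 dB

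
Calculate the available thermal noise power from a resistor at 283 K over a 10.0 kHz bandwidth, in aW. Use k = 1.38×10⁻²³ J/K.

39.1 aW

P_n = kTB = 1.38×10⁻²³ × 283 × 1.00×10⁴ = 3.91×10⁻¹⁷ W = 39.1 aW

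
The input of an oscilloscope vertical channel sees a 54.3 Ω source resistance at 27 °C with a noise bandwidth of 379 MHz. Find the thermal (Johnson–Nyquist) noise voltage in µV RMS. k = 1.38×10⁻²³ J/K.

18.5 µV

T = 27 °C + 273.15 = 300.15 K
V_n = √(4kTRB)
4kTRB = 4 × 1.38×10⁻²³ × 300.15 × 5.43×10¹ × 3.79×10⁸ = 3.41×10⁻¹⁰ V²
V_n = √(3.41×10⁻¹⁰) = 1.85×10⁻⁵ V = 18.5 µV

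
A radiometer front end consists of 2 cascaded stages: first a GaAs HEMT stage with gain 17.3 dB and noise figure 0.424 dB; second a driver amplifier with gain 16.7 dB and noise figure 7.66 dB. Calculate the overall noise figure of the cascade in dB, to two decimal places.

Convert to linear (a loss of L dB is a gain of −L dB): F_i = 10^(NF_i/10), G_i = 10^(G_i,dB/10)
  Stage 1: F_1 = 10^(0.424/10) = 1.103, G_1 = 10^(17.3/10) = 53.70
  Stage 2: F_2 = 10^(7.66/10) = 5.834, G_2 = 10^(16.7/10) = 46.77
Friis cascade:
  F = 1.103 + (5.834 − 1)/53.70 = 1.193
NF = 10 log₁₀(1.193) = 0.76 dB

0.76 dB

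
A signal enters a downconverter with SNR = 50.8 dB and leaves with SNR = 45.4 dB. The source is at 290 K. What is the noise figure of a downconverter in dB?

5.4 dB

NF (dB) = SNR_in(dB) − SNR_out(dB) when the source is at T₀
NF = 50.8 − 45.4 = 5.4 dB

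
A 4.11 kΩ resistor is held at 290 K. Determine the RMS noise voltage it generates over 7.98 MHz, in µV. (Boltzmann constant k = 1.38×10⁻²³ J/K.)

V_n = √(4kTRB)
4kTRB = 4 × 1.38×10⁻²³ × 290 × 4.11×10³ × 7.98×10⁶ = 5.25×10⁻¹⁰ V²
V_n = √(5.25×10⁻¹⁰) = 2.29×10⁻⁵ V = 22.9 µV

22.9 µV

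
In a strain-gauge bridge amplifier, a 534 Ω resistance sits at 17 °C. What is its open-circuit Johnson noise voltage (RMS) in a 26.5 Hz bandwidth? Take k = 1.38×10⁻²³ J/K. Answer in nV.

T = 17 °C + 273.15 = 290.15 K
V_n = √(4kTRB)
4kTRB = 4 × 1.38×10⁻²³ × 290.15 × 5.34×10² × 2.65×10¹ = 2.27×10⁻¹⁶ V²
V_n = √(2.27×10⁻¹⁶) = 1.51×10⁻⁸ V = 15.1 nV

15.1 nV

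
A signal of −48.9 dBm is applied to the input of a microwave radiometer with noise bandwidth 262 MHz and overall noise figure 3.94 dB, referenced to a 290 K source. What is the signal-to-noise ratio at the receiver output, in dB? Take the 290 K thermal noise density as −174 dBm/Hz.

Noise floor: N = −174 + 10 log₁₀(B) + NF
10 log₁₀(2.62×10⁸) = 84.18 dB
N = −174 + 84.18 + 3.94 = −85.88 dBm
SNR = P_sig − N = −48.9 − (−85.88) = 36.98 dB → 37.0 dB

37.0 dB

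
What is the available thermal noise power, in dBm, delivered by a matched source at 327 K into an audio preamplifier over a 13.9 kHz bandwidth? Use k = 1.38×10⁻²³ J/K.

P_n = kTB = 1.38×10⁻²³ × 327 × 1.39×10⁴ = 6.27×10⁻¹⁷ W
In dBm: 10 log₁₀(6.27×10⁻¹⁷ / 10⁻³) = −132.0 dBm

−132.0 dBm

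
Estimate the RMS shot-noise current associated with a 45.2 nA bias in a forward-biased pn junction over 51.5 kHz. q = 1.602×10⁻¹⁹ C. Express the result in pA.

I_n = √(2qI·B)
2qI·B = 2 × 1.602×10⁻¹⁹ × 4.52×10⁻⁸ × 5.15×10⁴ = 7.46×10⁻²² A²
I_n = √(7.46×10⁻²²) = 2.73×10⁻¹¹ A = 27.3 pA

27.3 pA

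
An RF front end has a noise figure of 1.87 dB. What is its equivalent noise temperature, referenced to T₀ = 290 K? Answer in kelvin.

156 K

F = 10^(1.87/10) = 1.53815
T_e = (F − 1)·T₀ = (1.53815 − 1) × 290 = 156 K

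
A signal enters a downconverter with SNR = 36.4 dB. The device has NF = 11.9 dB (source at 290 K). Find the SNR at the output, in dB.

By definition F = SNR_in/SNR_out, so in dB: SNR_out = SNR_in − NF
SNR_out = 36.4 − 11.9 = 24.5 dB

24.5 dB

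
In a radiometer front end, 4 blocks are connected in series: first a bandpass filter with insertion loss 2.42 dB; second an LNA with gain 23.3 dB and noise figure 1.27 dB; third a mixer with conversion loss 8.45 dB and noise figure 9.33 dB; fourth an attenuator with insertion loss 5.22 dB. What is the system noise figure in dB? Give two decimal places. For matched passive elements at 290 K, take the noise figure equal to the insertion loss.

Convert to linear (a loss of L dB is a gain of −L dB): F_i = 10^(NF_i/10), G_i = 10^(G_i,dB/10)
  Stage 1: F_1 = 10^(2.42/10) = 1.746, G_1 = 10^(−2.42/10) = 0.5728
  Stage 2: F_2 = 10^(1.27/10) = 1.340, G_2 = 10^(23.3/10) = 213.8
  Stage 3: F_3 = 10^(9.33/10) = 8.570, G_3 = 10^(−8.45/10) = 0.1429
  Stage 4: F_4 = 10^(5.22/10) = 3.327, G_4 = 10^(−5.22/10) = 0.3006
Friis cascade:
  F = 1.746 + (1.340 − 1)/0.5728 + (8.570 − 1)/122.5 + (3.327 − 1)/17.50 = 2.534
NF = 10 log₁₀(2.534) = 4.04 dB

4.04 dB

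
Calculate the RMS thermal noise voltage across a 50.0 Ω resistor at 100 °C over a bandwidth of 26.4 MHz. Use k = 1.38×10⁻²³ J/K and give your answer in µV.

5.21 µV

T = 100 °C + 273.15 = 373.15 K
V_n = √(4kTRB)
4kTRB = 4 × 1.38×10⁻²³ × 373.15 × 5.00×10¹ × 2.64×10⁷ = 2.72×10⁻¹¹ V²
V_n = √(2.72×10⁻¹¹) = 5.21×10⁻⁶ V = 5.21 µV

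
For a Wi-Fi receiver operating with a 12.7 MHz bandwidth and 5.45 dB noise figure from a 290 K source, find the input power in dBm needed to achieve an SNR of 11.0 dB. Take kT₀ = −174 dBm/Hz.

−86.5 dBm

Sensitivity = −174 + 10 log₁₀(B) + NF + SNR_min
= −174 + 71.04 + 5.45 + 11.0
= −86.51 dBm → −86.5 dBm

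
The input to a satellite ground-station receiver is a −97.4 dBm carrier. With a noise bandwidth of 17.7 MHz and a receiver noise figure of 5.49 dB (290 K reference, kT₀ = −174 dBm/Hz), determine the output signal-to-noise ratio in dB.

−1.4 dB

Noise floor: N = −174 + 10 log₁₀(B) + NF
10 log₁₀(1.77×10⁷) = 72.48 dB
N = −174 + 72.48 + 5.49 = −96.03 dBm
SNR = P_sig − N = −97.4 − (−96.03) = −1.37 dB → −1.4 dB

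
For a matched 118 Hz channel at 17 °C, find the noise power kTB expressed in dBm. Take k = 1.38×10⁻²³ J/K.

−153.3 dBm

T = 17 °C + 273.15 = 290.15 K
P_n = kTB = 1.38×10⁻²³ × 290.15 × 1.18×10² = 4.72×10⁻¹⁹ W
In dBm: 10 log₁₀(4.72×10⁻¹⁹ / 10⁻³) = −153.3 dBm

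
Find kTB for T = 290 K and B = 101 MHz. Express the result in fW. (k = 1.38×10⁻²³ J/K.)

404 fW

P_n = kTB = 1.38×10⁻²³ × 290 × 1.01×10⁸ = 4.04×10⁻¹³ W = 404 fW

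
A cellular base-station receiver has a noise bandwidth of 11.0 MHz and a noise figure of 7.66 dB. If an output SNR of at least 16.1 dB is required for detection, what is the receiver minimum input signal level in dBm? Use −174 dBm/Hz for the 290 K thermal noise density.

Sensitivity = −174 + 10 log₁₀(B) + NF + SNR_min
= −174 + 70.41 + 7.66 + 16.1
= −79.83 dBm → −79.8 dBm

−79.8 dBm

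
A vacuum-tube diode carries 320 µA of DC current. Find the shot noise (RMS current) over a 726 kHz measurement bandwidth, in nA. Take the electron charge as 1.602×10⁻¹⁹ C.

8.63 nA

I_n = √(2qI·B)
2qI·B = 2 × 1.602×10⁻¹⁹ × 3.20×10⁻⁴ × 7.26×10⁵ = 7.44×10⁻¹⁷ A²
I_n = √(7.44×10⁻¹⁷) = 8.63×10⁻⁹ A = 8.63 nA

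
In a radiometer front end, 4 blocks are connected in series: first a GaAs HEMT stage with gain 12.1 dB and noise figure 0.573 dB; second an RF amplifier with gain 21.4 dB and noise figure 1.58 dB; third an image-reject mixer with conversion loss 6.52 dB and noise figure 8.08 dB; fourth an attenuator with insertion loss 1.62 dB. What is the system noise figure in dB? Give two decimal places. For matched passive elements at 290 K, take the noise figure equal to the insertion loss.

Convert to linear (a loss of L dB is a gain of −L dB): F_i = 10^(NF_i/10), G_i = 10^(G_i,dB/10)
  Stage 1: F_1 = 10^(0.573/10) = 1.141, G_1 = 10^(12.1/10) = 16.22
  Stage 2: F_2 = 10^(1.58/10) = 1.439, G_2 = 10^(21.4/10) = 138.0
  Stage 3: F_3 = 10^(8.08/10) = 6.427, G_3 = 10^(−6.52/10) = 0.2228
  Stage 4: F_4 = 10^(1.62/10) = 1.452, G_4 = 10^(−1.62/10) = 0.6887
Friis cascade:
  F = 1.141 + (1.439 − 1)/16.22 + (6.427 − 1)/2239 + (1.452 − 1)/498.9 = 1.171
NF = 10 log₁₀(1.171) = 0.69 dB

0.69 dB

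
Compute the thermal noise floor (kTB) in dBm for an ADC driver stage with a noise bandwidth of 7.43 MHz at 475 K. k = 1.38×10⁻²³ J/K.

−103.1 dBm

P_n = kTB = 1.38×10⁻²³ × 475 × 7.43×10⁶ = 4.87×10⁻¹⁴ W
In dBm: 10 log₁₀(4.87×10⁻¹⁴ / 10⁻³) = −103.1 dBm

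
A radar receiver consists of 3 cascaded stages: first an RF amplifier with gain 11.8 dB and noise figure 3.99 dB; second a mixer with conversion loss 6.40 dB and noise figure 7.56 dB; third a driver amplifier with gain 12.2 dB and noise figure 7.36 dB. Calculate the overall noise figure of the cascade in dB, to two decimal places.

Convert to linear (a loss of L dB is a gain of −L dB): F_i = 10^(NF_i/10), G_i = 10^(G_i,dB/10)
  Stage 1: F_1 = 10^(3.99/10) = 2.506, G_1 = 10^(11.8/10) = 15.14
  Stage 2: F_2 = 10^(7.56/10) = 5.702, G_2 = 10^(−6.40/10) = 0.2291
  Stage 3: F_3 = 10^(7.36/10) = 5.445, G_3 = 10^(12.2/10) = 16.60
Friis cascade:
  F = 2.506 + (5.702 − 1)/15.14 + (5.445 − 1)/3.467 = 4.099
NF = 10 log₁₀(4.099) = 6.13 dB

6.13 dB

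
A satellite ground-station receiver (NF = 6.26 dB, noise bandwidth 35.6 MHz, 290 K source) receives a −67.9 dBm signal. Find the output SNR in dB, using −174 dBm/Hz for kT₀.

Noise floor: N = −174 + 10 log₁₀(B) + NF
10 log₁₀(3.56×10⁷) = 75.51 dB
N = −174 + 75.51 + 6.26 = −92.23 dBm
SNR = P_sig − N = −67.9 − (−92.23) = 24.33 dB → 24.3 dB

24.3 dB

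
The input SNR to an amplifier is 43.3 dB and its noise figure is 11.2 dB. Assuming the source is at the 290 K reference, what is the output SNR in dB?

32.1 dB

By definition F = SNR_in/SNR_out, so in dB: SNR_out = SNR_in − NF
SNR_out = 43.3 − 11.2 = 32.1 dB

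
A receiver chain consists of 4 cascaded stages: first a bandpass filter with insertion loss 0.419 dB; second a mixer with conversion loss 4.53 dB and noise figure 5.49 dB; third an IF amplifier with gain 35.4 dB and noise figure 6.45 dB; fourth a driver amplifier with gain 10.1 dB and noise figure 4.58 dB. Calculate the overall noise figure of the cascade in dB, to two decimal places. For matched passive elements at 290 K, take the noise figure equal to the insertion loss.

11.64 dB

Convert to linear (a loss of L dB is a gain of −L dB): F_i = 10^(NF_i/10), G_i = 10^(G_i,dB/10)
  Stage 1: F_1 = 10^(0.419/10) = 1.101, G_1 = 10^(−0.419/10) = 0.9080
  Stage 2: F_2 = 10^(5.49/10) = 3.540, G_2 = 10^(−4.53/10) = 0.3524
  Stage 3: F_3 = 10^(6.45/10) = 4.416, G_3 = 10^(35.4/10) = 3467
  Stage 4: F_4 = 10^(4.58/10) = 2.871, G_4 = 10^(10.1/10) = 10.23
Friis cascade:
  F = 1.101 + (3.540 − 1)/0.9080 + (4.416 − 1)/0.3200 + (2.871 − 1)/1109 = 14.58
NF = 10 log₁₀(14.58) = 11.64 dB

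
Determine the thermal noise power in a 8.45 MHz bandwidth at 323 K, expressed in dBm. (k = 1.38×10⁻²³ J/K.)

P_n = kTB = 1.38×10⁻²³ × 323 × 8.45×10⁶ = 3.77×10⁻¹⁴ W
In dBm: 10 log₁₀(3.77×10⁻¹⁴ / 10⁻³) = −104.2 dBm

−104.2 dBm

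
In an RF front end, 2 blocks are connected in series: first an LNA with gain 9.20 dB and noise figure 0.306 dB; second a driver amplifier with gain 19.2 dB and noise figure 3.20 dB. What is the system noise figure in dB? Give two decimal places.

0.81 dB

Convert to linear (a loss of L dB is a gain of −L dB): F_i = 10^(NF_i/10), G_i = 10^(G_i,dB/10)
  Stage 1: F_1 = 10^(0.306/10) = 1.073, G_1 = 10^(9.20/10) = 8.318
  Stage 2: F_2 = 10^(3.20/10) = 2.089, G_2 = 10^(19.2/10) = 83.18
Friis cascade:
  F = 1.073 + (2.089 − 1)/8.318 = 1.204
NF = 10 log₁₀(1.204) = 0.81 dB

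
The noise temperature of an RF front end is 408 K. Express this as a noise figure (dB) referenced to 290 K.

F = 1 + T_e/T₀ = 1 + 408/290 = 2.4069
NF = 10 log₁₀(2.4069) = 3.81 dB

3.81 dB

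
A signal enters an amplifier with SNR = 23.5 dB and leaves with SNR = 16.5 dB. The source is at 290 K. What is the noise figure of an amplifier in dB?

7.0 dB

NF (dB) = SNR_in(dB) − SNR_out(dB) when the source is at T₀
NF = 23.5 − 16.5 = 7.0 dB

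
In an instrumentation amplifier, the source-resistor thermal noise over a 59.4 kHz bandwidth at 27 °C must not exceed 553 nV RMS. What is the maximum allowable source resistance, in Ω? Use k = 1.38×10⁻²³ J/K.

T = 27 °C + 273.15 = 300.15 K
Johnson–Nyquist: V_n = √(4kTRB) ⇒ R = V_n² / (4kTB)
4kTB = 4 × 1.38×10⁻²³ × 300.15 × 5.94×10⁴ = 9.84×10⁻¹⁶
R = (5.53×10⁻⁷)² / 9.84×10⁻¹⁶ = 3.11×10² Ω = 311 Ω

311 Ω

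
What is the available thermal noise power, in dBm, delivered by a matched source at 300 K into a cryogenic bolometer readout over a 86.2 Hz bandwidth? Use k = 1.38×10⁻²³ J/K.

−154.5 dBm

P_n = kTB = 1.38×10⁻²³ × 300 × 8.62×10¹ = 3.57×10⁻¹⁹ W
In dBm: 10 log₁₀(3.57×10⁻¹⁹ / 10⁻³) = −154.5 dBm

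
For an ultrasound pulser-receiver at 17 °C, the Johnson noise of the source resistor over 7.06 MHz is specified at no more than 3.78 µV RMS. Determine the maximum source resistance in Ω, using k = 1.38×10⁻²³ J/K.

126 Ω

T = 17 °C + 273.15 = 290.15 K
Johnson–Nyquist: V_n = √(4kTRB) ⇒ R = V_n² / (4kTB)
4kTB = 4 × 1.38×10⁻²³ × 290.15 × 7.06×10⁶ = 1.13×10⁻¹³
R = (3.78×10⁻⁶)² / 1.13×10⁻¹³ = 1.26×10² Ω = 126 Ω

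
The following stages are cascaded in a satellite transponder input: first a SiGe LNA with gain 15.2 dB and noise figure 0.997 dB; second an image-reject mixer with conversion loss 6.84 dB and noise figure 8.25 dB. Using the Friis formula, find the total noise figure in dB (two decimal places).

1.55 dB

Convert to linear (a loss of L dB is a gain of −L dB): F_i = 10^(NF_i/10), G_i = 10^(G_i,dB/10)
  Stage 1: F_1 = 10^(0.997/10) = 1.258, G_1 = 10^(15.2/10) = 33.11
  Stage 2: F_2 = 10^(8.25/10) = 6.683, G_2 = 10^(−6.84/10) = 0.2070
Friis cascade:
  F = 1.258 + (6.683 − 1)/33.11 = 1.430
NF = 10 log₁₀(1.430) = 1.55 dB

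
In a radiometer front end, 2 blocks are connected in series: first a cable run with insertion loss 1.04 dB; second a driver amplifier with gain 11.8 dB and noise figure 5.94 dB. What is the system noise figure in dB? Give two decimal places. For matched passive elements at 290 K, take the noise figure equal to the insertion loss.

6.98 dB

Convert to linear (a loss of L dB is a gain of −L dB): F_i = 10^(NF_i/10), G_i = 10^(G_i,dB/10)
  Stage 1: F_1 = 10^(1.04/10) = 1.271, G_1 = 10^(−1.04/10) = 0.7870
  Stage 2: F_2 = 10^(5.94/10) = 3.926, G_2 = 10^(11.8/10) = 15.14
Friis cascade:
  F = 1.271 + (3.926 − 1)/0.7870 = 4.989
NF = 10 log₁₀(4.989) = 6.98 dB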